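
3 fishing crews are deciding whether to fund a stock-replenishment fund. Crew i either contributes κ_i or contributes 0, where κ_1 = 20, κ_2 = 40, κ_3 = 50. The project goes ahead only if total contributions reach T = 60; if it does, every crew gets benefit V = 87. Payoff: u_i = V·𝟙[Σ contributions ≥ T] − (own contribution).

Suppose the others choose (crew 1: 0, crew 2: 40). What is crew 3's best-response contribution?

50

Others' total = 40. Contributing 50 brings total to 90 ≥ 60: gain V − κ_3 = 37.
Best response: 50.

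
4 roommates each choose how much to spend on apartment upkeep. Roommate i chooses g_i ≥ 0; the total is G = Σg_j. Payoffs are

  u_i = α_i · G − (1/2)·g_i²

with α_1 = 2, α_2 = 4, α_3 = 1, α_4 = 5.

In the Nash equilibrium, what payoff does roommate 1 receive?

22

Roommate i's FOC: ∂u_i/∂g_i = α_i − g_i = 0, so g_i* = α_i.
NE contributions = (2, 4, 1, 5); G = 12.
u_1 = α_1·G − ½·(g_1)² = 2·12 − ½·2² = 22.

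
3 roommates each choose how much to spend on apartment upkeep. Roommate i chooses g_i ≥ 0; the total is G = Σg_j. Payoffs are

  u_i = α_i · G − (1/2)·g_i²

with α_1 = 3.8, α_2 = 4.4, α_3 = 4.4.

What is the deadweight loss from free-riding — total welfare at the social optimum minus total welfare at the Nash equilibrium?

Roommate i's FOC: ∂u_i/∂g_i = α_i − g_i = 0, so g_i* = α_i.
NE contributions = (3.8, 4.4, 4.4); G = 12.6.
W^NE = (Σα)·G − ½Σα_i² = 12.6² − ½·53.16 = 132.18.
Planner sets g_i = Σα_j = 12.6 for every i, so G^SO = 3·12.6 = 37.8.
W^SO = (Σα)·G^SO − ½·3·(Σα)² = (3/2)·12.6² = 238.14.
Deadweight loss = W^SO − W^NE = 105.96.

105.96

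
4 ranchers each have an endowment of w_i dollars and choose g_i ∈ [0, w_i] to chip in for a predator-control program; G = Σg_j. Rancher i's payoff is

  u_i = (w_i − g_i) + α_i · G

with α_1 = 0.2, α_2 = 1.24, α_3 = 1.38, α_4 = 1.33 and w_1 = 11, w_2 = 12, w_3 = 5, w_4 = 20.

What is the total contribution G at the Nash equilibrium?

∂u_i/∂g_i = α_i − 1, so rancher i contributes w_i if α_i > 1, else 0.
α_i > 1 for i ∈ {2, 3, 4}; NE contributions (0, 12, 5, 20), G = 37.

37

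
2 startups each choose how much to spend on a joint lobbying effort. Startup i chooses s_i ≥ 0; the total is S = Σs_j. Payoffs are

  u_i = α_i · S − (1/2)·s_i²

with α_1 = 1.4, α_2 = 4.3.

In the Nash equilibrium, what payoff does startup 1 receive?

7

Startup i's FOC: ∂u_i/∂s_i = α_i − s_i = 0, so s_i* = α_i.
NE contributions = (1.4, 4.3); S = 5.7.
u_1 = α_1·S − ½·(s_1)² = 1.4·5.7 − ½·1.4² = 7.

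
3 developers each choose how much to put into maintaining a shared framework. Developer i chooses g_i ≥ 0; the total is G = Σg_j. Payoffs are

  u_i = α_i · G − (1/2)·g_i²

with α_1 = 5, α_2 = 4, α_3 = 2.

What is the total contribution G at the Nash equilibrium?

11

Developer i's FOC: ∂u_i/∂g_i = α_i − g_i = 0, so g_i* = α_i.
NE contributions = (5, 4, 2); G = 11.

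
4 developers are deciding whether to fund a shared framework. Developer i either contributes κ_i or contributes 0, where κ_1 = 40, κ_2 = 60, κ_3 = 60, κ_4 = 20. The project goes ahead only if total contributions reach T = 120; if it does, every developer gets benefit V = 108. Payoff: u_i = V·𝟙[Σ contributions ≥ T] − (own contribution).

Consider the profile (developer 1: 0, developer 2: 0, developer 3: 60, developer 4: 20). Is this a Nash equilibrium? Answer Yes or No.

No

Total = 80 < 120: not provided.
Developer 1 (pledges 0, payoff 0): pledging 40 → total 120, payoff 68. Profitable deviation.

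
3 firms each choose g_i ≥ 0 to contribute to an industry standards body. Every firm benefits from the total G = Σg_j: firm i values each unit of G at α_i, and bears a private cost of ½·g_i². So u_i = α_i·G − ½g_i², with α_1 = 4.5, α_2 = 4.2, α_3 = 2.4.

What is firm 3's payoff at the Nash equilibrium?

Firm i's FOC: ∂u_i/∂g_i = α_i − g_i = 0, so g_i* = α_i.
NE contributions = (4.5, 4.2, 2.4); G = 11.1.
u_3 = α_3·G − ½·(g_3)² = 2.4·11.1 − ½·2.4² = 23.76.

23.76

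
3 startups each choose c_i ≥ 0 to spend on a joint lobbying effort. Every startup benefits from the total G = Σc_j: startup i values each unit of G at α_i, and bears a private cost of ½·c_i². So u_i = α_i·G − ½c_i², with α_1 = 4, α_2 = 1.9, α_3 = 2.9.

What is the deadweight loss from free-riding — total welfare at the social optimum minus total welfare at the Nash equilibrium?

52.73

Startup i's FOC: ∂u_i/∂c_i = α_i − c_i = 0, so c_i* = α_i.
NE contributions = (4, 1.9, 2.9); G = 8.8.
W^NE = (Σα)·G − ½Σα_i² = 8.8² − ½·28.02 = 63.43.
Planner sets c_i = Σα_j = 8.8 for every i, so G^SO = 3·8.8 = 26.4.
W^SO = (Σα)·G^SO − ½·3·(Σα)² = (3/2)·8.8² = 116.16.
Deadweight loss = W^SO − W^NE = 52.73.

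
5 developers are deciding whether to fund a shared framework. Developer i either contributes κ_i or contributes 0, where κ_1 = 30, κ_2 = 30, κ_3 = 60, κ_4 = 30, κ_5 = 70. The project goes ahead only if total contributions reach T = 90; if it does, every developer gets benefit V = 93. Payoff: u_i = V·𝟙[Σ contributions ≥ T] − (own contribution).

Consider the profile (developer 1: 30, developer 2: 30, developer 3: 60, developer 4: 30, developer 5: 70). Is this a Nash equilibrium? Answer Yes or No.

No

Total = 220 ≥ 90: provided.
Developer 1 (pledges 30, payoff 63): dropping to 0 → total 190, payoff 93. Profitable deviation.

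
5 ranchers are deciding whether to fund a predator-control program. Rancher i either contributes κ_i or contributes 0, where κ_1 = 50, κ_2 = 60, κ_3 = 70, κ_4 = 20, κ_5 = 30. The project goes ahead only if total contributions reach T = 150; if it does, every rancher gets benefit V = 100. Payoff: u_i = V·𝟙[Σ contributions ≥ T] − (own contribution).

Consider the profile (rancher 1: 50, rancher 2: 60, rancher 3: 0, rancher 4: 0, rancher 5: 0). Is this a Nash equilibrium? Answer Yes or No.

Total = 110 < 150: not provided.
Rancher 1 (pledges 50, payoff -50): dropping to 0 → total 60, payoff 0. Profitable deviation.

No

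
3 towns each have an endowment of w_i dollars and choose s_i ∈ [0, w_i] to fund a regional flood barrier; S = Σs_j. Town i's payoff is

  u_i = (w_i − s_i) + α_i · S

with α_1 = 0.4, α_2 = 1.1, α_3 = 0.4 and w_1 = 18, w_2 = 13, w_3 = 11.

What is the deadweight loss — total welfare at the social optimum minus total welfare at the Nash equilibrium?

∂u_i/∂s_i = α_i − 1, so town i contributes w_i if α_i > 1, else 0.
α_i > 1 for i ∈ {2}; NE contributions (0, 13, 0), S = 13.
W^NE = Σw_i − S^NE + (Σα_i)·S^NE = 42 + 0.9·13 = 53.7.
Planner: ∂(Σu_j)/∂s_i = Σα_j − 1 = 0.9 > 0, so everyone contributes w_i; S^SO = 42, W^SO = 42 + 0.9·42 = 79.8.
Deadweight loss = 26.1.

26.1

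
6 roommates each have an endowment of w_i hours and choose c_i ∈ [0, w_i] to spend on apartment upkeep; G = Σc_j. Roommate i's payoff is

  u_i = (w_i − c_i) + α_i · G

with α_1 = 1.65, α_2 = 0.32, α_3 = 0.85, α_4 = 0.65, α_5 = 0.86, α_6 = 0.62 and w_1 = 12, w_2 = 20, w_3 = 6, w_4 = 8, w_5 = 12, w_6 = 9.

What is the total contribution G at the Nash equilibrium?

∂u_i/∂c_i = α_i − 1, so roommate i contributes w_i if α_i > 1, else 0.
α_i > 1 for i ∈ {1}; NE contributions (12, 0, 0, 0, 0, 0), G = 12.

12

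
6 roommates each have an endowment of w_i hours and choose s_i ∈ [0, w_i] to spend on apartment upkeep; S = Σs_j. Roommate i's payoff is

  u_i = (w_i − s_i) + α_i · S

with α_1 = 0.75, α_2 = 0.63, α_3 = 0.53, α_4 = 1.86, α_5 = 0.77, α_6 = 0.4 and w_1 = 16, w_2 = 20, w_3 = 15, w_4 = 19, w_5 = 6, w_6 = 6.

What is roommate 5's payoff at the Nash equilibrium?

∂u_i/∂s_i = α_i − 1, so roommate i contributes w_i if α_i > 1, else 0.
α_i > 1 for i ∈ {4}; NE contributions (0, 0, 0, 19, 0, 0), S = 19.
u_5 = (6 − 0) + 0.77·19 = 20.63.

20.63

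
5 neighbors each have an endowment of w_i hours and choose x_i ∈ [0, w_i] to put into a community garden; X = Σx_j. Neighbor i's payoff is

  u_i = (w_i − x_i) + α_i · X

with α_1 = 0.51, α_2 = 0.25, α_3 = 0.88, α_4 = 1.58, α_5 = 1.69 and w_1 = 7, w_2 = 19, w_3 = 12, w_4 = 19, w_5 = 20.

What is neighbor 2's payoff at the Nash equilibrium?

∂u_i/∂x_i = α_i − 1, so neighbor i contributes w_i if α_i > 1, else 0.
α_i > 1 for i ∈ {4, 5}; NE contributions (0, 0, 0, 19, 20), X = 39.
u_2 = (19 − 0) + 0.25·39 = 28.75.

28.75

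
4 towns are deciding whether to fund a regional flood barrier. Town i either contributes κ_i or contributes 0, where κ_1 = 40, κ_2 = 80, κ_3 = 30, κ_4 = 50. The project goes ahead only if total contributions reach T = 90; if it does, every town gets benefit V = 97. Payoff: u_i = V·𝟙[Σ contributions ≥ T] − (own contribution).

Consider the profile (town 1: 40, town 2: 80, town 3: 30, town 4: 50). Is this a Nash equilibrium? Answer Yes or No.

No

Total = 200 ≥ 90: provided.
Town 1 (pledges 40, payoff 57): dropping to 0 → total 160, payoff 97. Profitable deviation.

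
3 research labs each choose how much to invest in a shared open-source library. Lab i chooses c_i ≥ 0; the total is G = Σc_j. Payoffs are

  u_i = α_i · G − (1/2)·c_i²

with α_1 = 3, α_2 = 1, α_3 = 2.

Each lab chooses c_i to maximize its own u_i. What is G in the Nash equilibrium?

Lab i's FOC: ∂u_i/∂c_i = α_i − c_i = 0, so c_i* = α_i.
NE contributions = (3, 1, 2); G = 6.

6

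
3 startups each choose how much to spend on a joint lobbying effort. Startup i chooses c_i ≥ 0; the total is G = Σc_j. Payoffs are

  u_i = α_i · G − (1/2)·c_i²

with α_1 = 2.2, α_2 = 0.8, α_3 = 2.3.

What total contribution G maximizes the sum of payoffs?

Planner FOC: ∂(Σu_j)/∂c_i = (Σα_j) − c_i = 0, so c_i^SO = Σα_j = 5.3 for every i; G^SO = 15.9.

15.9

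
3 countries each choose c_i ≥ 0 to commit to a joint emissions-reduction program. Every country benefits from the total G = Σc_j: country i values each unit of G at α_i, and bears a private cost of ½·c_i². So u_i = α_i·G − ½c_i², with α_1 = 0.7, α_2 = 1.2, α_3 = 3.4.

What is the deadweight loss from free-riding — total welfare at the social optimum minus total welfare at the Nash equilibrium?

20.79

Country i's FOC: ∂u_i/∂c_i = α_i − c_i = 0, so c_i* = α_i.
NE contributions = (0.7, 1.2, 3.4); G = 5.3.
W^NE = (Σα)·G − ½Σα_i² = 5.3² − ½·13.49 = 21.345.
Planner sets c_i = Σα_j = 5.3 for every i, so G^SO = 3·5.3 = 15.9.
W^SO = (Σα)·G^SO − ½·3·(Σα)² = (3/2)·5.3² = 42.135.
Deadweight loss = W^SO − W^NE = 20.79.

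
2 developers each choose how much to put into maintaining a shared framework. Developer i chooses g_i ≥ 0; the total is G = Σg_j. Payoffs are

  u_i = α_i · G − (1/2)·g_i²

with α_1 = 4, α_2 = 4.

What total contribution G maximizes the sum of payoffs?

16

Planner FOC: ∂(Σu_j)/∂g_i = (Σα_j) − g_i = 0, so g_i^SO = Σα_j = 8 for every i; G^SO = 16.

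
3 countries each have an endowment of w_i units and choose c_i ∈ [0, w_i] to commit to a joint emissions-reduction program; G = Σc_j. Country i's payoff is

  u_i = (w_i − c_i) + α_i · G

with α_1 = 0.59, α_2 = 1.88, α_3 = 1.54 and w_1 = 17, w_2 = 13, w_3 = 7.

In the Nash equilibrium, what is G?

∂u_i/∂c_i = α_i − 1, so country i contributes w_i if α_i > 1, else 0.
α_i > 1 for i ∈ {2, 3}; NE contributions (0, 13, 7), G = 20.

20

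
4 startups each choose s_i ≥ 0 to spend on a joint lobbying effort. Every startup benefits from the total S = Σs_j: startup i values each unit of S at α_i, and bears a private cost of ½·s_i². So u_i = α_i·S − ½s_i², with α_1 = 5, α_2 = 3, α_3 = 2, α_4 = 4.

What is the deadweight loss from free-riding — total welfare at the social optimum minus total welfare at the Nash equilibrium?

223

Startup i's FOC: ∂u_i/∂s_i = α_i − s_i = 0, so s_i* = α_i.
NE contributions = (5, 3, 2, 4); S = 14.
W^NE = (Σα)·S − ½Σα_i² = 14² − ½·54 = 169.
Planner sets s_i = Σα_j = 14 for every i, so S^SO = 4·14 = 56.
W^SO = (Σα)·S^SO − ½·4·(Σα)² = (4/2)·14² = 392.
Deadweight loss = W^SO − W^NE = 223.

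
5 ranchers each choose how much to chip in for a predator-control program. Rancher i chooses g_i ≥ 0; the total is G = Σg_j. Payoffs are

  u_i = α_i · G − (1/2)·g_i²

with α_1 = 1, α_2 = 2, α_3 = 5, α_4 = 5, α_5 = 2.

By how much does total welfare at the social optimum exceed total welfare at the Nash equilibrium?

367

Rancher i's FOC: ∂u_i/∂g_i = α_i − g_i = 0, so g_i* = α_i.
NE contributions = (1, 2, 5, 5, 2); G = 15.
W^NE = (Σα)·G − ½Σα_i² = 15² − ½·59 = 195.5.
Planner sets g_i = Σα_j = 15 for every i, so G^SO = 5·15 = 75.
W^SO = (Σα)·G^SO − ½·5·(Σα)² = (5/2)·15² = 562.5.
Deadweight loss = W^SO − W^NE = 367.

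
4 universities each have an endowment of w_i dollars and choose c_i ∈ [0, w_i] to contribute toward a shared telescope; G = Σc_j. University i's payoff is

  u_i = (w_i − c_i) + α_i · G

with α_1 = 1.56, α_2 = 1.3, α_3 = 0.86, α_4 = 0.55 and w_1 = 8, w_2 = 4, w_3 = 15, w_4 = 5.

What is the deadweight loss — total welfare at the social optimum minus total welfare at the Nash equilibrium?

∂u_i/∂c_i = α_i − 1, so university i contributes w_i if α_i > 1, else 0.
α_i > 1 for i ∈ {1, 2}; NE contributions (8, 4, 0, 0), G = 12.
W^NE = Σw_i − G^NE + (Σα_i)·G^NE = 32 + 3.27·12 = 71.24.
Planner: ∂(Σu_j)/∂c_i = Σα_j − 1 = 3.27 > 0, so everyone contributes w_i; G^SO = 32, W^SO = 32 + 3.27·32 = 136.64.
Deadweight loss = 65.4.

65.4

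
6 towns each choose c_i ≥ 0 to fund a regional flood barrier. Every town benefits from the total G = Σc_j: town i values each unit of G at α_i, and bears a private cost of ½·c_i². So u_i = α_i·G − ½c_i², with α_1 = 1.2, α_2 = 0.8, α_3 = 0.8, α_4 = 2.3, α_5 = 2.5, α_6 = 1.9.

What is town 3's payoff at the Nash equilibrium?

7.28

Town i's FOC: ∂u_i/∂c_i = α_i − c_i = 0, so c_i* = α_i.
NE contributions = (1.2, 0.8, 0.8, 2.3, 2.5, 1.9); G = 9.5.
u_3 = α_3·G − ½·(c_3)² = 0.8·9.5 − ½·0.8² = 7.28.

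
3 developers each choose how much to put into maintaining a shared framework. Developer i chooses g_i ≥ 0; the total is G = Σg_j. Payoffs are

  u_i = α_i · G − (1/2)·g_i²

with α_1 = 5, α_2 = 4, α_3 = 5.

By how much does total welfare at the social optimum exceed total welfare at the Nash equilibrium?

131

Developer i's FOC: ∂u_i/∂g_i = α_i − g_i = 0, so g_i* = α_i.
NE contributions = (5, 4, 5); G = 14.
W^NE = (Σα)·G − ½Σα_i² = 14² − ½·66 = 163.
Planner sets g_i = Σα_j = 14 for every i, so G^SO = 3·14 = 42.
W^SO = (Σα)·G^SO − ½·3·(Σα)² = (3/2)·14² = 294.
Deadweight loss = W^SO − W^NE = 131.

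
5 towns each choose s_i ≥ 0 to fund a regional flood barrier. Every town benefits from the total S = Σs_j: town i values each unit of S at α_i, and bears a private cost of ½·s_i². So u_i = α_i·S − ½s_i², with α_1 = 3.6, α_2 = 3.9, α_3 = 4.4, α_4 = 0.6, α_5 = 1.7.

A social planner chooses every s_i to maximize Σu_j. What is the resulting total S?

Planner FOC: ∂(Σu_j)/∂s_i = (Σα_j) − s_i = 0, so s_i^SO = Σα_j = 14.2 for every i; S^SO = 71.

71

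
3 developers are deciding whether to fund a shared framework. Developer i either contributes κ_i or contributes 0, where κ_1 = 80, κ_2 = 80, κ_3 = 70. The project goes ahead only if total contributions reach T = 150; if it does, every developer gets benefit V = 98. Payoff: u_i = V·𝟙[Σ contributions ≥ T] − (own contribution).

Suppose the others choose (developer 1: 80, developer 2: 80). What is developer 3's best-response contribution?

0

Others' total = 160 ≥ 150; contributing adds cost 70 for no extra benefit.
Best response: 0.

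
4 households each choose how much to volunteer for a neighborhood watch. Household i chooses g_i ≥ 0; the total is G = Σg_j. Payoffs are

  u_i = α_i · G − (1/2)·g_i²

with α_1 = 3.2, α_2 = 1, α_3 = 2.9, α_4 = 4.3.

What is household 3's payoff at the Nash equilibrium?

Household i's FOC: ∂u_i/∂g_i = α_i − g_i = 0, so g_i* = α_i.
NE contributions = (3.2, 1, 2.9, 4.3); G = 11.4.
u_3 = α_3·G − ½·(g_3)² = 2.9·11.4 − ½·2.9² = 28.855.

28.855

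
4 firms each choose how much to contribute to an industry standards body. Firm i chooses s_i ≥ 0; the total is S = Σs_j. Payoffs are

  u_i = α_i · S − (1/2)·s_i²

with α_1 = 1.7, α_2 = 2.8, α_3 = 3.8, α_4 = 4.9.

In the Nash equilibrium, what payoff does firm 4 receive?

Firm i's FOC: ∂u_i/∂s_i = α_i − s_i = 0, so s_i* = α_i.
NE contributions = (1.7, 2.8, 3.8, 4.9); S = 13.2.
u_4 = α_4·S − ½·(s_4)² = 4.9·13.2 − ½·4.9² = 52.675.

52.675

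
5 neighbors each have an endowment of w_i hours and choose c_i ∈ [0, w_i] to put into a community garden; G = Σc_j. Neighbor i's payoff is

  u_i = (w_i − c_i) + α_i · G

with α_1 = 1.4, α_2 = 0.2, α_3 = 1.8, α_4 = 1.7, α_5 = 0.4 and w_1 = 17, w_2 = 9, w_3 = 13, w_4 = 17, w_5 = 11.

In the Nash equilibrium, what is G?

47

∂u_i/∂c_i = α_i − 1, so neighbor i contributes w_i if α_i > 1, else 0.
α_i > 1 for i ∈ {1, 3, 4}; NE contributions (17, 0, 13, 17, 0), G = 47.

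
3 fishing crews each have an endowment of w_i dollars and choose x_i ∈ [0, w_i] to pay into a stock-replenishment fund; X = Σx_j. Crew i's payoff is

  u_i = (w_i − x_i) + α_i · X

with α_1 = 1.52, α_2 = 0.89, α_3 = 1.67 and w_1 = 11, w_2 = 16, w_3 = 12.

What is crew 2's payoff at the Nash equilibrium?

36.47

∂u_i/∂x_i = α_i − 1, so crew i contributes w_i if α_i > 1, else 0.
α_i > 1 for i ∈ {1, 3}; NE contributions (11, 0, 12), X = 23.
u_2 = (16 − 0) + 0.89·23 = 36.47.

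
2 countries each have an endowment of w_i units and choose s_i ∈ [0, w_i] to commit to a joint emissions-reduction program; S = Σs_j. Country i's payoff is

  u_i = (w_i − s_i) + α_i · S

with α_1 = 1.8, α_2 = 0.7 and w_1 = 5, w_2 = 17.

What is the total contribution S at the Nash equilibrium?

5

∂u_i/∂s_i = α_i − 1, so country i contributes w_i if α_i > 1, else 0.
α_i > 1 for i ∈ {1}; NE contributions (5, 0), S = 5.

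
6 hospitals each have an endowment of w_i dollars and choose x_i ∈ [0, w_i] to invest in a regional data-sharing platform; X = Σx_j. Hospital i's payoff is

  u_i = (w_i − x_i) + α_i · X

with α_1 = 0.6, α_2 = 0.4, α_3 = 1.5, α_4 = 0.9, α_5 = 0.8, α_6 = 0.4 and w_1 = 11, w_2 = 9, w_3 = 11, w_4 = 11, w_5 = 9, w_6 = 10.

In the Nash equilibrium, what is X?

11

∂u_i/∂x_i = α_i − 1, so hospital i contributes w_i if α_i > 1, else 0.
α_i > 1 for i ∈ {3}; NE contributions (0, 0, 11, 0, 0, 0), X = 11.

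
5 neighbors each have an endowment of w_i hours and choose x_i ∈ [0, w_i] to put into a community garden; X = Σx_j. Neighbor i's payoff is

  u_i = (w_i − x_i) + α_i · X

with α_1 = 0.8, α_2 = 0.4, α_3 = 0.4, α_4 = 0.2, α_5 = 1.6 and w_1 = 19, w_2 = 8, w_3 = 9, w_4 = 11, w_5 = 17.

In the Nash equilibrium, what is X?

∂u_i/∂x_i = α_i − 1, so neighbor i contributes w_i if α_i > 1, else 0.
α_i > 1 for i ∈ {5}; NE contributions (0, 0, 0, 0, 17), X = 17.

17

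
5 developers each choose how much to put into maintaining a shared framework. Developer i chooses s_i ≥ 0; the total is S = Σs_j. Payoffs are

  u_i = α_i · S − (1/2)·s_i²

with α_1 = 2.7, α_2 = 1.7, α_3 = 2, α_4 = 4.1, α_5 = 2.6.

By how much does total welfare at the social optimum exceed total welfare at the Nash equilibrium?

Developer i's FOC: ∂u_i/∂s_i = α_i − s_i = 0, so s_i* = α_i.
NE contributions = (2.7, 1.7, 2, 4.1, 2.6); S = 13.1.
W^NE = (Σα)·S − ½Σα_i² = 13.1² − ½·37.75 = 152.735.
Planner sets s_i = Σα_j = 13.1 for every i, so S^SO = 5·13.1 = 65.5.
W^SO = (Σα)·S^SO − ½·5·(Σα)² = (5/2)·13.1² = 429.025.
Deadweight loss = W^SO − W^NE = 276.29.

276.29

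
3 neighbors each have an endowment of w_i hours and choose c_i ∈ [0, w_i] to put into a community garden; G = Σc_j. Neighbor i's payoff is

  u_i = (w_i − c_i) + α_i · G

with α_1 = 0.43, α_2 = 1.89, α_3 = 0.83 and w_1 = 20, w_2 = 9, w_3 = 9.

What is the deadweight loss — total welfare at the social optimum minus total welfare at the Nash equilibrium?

∂u_i/∂c_i = α_i − 1, so neighbor i contributes w_i if α_i > 1, else 0.
α_i > 1 for i ∈ {2}; NE contributions (0, 9, 0), G = 9.
W^NE = Σw_i − G^NE + (Σα_i)·G^NE = 38 + 2.15·9 = 57.35.
Planner: ∂(Σu_j)/∂c_i = Σα_j − 1 = 2.15 > 0, so everyone contributes w_i; G^SO = 38, W^SO = 38 + 2.15·38 = 119.7.
Deadweight loss = 62.35.

62.35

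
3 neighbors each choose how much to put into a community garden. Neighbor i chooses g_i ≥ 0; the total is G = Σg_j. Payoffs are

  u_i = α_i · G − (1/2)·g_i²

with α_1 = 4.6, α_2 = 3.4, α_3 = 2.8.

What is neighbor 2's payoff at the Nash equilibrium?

30.94

Neighbor i's FOC: ∂u_i/∂g_i = α_i − g_i = 0, so g_i* = α_i.
NE contributions = (4.6, 3.4, 2.8); G = 10.8.
u_2 = α_2·G − ½·(g_2)² = 3.4·10.8 − ½·3.4² = 30.94.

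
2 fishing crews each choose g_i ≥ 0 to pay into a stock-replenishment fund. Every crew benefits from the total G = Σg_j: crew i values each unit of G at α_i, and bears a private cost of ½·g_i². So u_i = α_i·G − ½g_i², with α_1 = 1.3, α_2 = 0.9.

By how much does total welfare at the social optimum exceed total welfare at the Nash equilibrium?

Crew i's FOC: ∂u_i/∂g_i = α_i − g_i = 0, so g_i* = α_i.
NE contributions = (1.3, 0.9); G = 2.2.
W^NE = (Σα)·G − ½Σα_i² = 2.2² − ½·2.5 = 3.59.
Planner sets g_i = Σα_j = 2.2 for every i, so G^SO = 2·2.2 = 4.4.
W^SO = (Σα)·G^SO − ½·2·(Σα)² = (2/2)·2.2² = 4.84.
Deadweight loss = W^SO − W^NE = 1.25.

1.25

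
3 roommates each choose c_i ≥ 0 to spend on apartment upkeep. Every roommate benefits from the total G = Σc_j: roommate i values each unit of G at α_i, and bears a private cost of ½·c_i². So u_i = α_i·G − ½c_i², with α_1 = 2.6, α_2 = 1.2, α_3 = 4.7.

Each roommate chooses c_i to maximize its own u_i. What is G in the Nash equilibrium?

Roommate i's FOC: ∂u_i/∂c_i = α_i − c_i = 0, so c_i* = α_i.
NE contributions = (2.6, 1.2, 4.7); G = 8.5.

8.5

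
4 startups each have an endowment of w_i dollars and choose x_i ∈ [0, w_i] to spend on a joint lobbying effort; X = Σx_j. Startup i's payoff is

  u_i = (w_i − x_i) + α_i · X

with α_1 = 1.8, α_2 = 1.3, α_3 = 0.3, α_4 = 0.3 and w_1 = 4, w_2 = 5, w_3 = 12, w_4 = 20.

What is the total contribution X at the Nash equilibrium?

9

∂u_i/∂x_i = α_i − 1, so startup i contributes w_i if α_i > 1, else 0.
α_i > 1 for i ∈ {1, 2}; NE contributions (4, 5, 0, 0), X = 9.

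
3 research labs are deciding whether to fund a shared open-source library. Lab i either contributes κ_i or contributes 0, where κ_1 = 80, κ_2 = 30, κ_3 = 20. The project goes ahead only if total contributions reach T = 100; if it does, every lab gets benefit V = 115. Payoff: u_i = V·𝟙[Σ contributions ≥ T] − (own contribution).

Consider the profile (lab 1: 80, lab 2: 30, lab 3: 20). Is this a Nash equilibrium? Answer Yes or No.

Total = 130 ≥ 100: provided.
Lab 1 (pledges 80, payoff 35): dropping to 0 → total 50, payoff 0. No gain.
Lab 2 (pledges 30, payoff 85): dropping to 0 → total 100, payoff 115. Profitable deviation.

No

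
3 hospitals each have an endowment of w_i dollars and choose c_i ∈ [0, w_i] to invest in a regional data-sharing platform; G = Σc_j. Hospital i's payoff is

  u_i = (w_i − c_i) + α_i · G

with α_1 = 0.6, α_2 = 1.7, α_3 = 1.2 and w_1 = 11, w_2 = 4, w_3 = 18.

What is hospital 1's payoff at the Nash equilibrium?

∂u_i/∂c_i = α_i − 1, so hospital i contributes w_i if α_i > 1, else 0.
α_i > 1 for i ∈ {2, 3}; NE contributions (0, 4, 18), G = 22.
u_1 = (11 − 0) + 0.6·22 = 24.2.

24.2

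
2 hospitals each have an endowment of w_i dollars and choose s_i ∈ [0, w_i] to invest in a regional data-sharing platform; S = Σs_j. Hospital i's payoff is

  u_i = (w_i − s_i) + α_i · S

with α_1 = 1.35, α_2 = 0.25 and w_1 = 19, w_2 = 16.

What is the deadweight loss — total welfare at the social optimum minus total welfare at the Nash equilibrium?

∂u_i/∂s_i = α_i − 1, so hospital i contributes w_i if α_i > 1, else 0.
α_i > 1 for i ∈ {1}; NE contributions (19, 0), S = 19.
W^NE = Σw_i − S^NE + (Σα_i)·S^NE = 35 + 0.6·19 = 46.4.
Planner: ∂(Σu_j)/∂s_i = Σα_j − 1 = 0.6 > 0, so everyone contributes w_i; S^SO = 35, W^SO = 35 + 0.6·35 = 56.
Deadweight loss = 9.6.

9.6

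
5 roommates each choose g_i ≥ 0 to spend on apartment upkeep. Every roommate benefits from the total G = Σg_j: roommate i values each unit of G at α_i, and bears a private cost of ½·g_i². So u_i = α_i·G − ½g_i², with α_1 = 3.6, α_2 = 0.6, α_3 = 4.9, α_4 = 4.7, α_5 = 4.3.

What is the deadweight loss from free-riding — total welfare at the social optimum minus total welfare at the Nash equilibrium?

530.37

Roommate i's FOC: ∂u_i/∂g_i = α_i − g_i = 0, so g_i* = α_i.
NE contributions = (3.6, 0.6, 4.9, 4.7, 4.3); G = 18.1.
W^NE = (Σα)·G − ½Σα_i² = 18.1² − ½·77.91 = 288.655.
Planner sets g_i = Σα_j = 18.1 for every i, so G^SO = 5·18.1 = 90.5.
W^SO = (Σα)·G^SO − ½·5·(Σα)² = (5/2)·18.1² = 819.025.
Deadweight loss = W^SO − W^NE = 530.37.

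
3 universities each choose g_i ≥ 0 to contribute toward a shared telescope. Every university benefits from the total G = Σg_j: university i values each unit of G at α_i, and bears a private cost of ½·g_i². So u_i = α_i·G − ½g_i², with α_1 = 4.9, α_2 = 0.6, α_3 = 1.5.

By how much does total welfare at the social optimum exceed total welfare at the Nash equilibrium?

University i's FOC: ∂u_i/∂g_i = α_i − g_i = 0, so g_i* = α_i.
NE contributions = (4.9, 0.6, 1.5); G = 7.
W^NE = (Σα)·G − ½Σα_i² = 7² − ½·26.62 = 35.69.
Planner sets g_i = Σα_j = 7 for every i, so G^SO = 3·7 = 21.
W^SO = (Σα)·G^SO − ½·3·(Σα)² = (3/2)·7² = 73.5.
Deadweight loss = W^SO − W^NE = 37.81.

37.81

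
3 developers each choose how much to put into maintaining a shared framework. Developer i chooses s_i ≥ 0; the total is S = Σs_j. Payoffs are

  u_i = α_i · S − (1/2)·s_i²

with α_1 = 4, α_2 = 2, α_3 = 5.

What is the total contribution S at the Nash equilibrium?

Developer i's FOC: ∂u_i/∂s_i = α_i − s_i = 0, so s_i* = α_i.
NE contributions = (4, 2, 5); S = 11.

11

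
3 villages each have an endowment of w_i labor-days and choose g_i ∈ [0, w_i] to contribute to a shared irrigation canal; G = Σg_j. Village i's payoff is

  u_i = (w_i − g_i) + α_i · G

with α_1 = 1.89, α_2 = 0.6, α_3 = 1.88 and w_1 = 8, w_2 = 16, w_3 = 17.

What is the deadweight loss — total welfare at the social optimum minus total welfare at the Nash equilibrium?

53.92

∂u_i/∂g_i = α_i − 1, so village i contributes w_i if α_i > 1, else 0.
α_i > 1 for i ∈ {1, 3}; NE contributions (8, 0, 17), G = 25.
W^NE = Σw_i − G^NE + (Σα_i)·G^NE = 41 + 3.37·25 = 125.25.
Planner: ∂(Σu_j)/∂g_i = Σα_j − 1 = 3.37 > 0, so everyone contributes w_i; G^SO = 41, W^SO = 41 + 3.37·41 = 179.17.
Deadweight loss = 53.92.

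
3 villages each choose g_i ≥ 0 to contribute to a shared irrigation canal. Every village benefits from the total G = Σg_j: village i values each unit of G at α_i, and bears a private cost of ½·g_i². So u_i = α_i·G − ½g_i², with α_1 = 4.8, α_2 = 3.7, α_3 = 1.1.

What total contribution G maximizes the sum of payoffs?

Planner FOC: ∂(Σu_j)/∂g_i = (Σα_j) − g_i = 0, so g_i^SO = Σα_j = 9.6 for every i; G^SO = 28.8.

28.8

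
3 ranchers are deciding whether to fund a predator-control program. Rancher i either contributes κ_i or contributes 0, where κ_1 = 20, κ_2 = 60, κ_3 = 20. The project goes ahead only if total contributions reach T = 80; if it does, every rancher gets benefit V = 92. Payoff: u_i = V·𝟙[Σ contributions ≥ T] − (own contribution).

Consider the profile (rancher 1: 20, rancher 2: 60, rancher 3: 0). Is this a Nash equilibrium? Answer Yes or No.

Total = 80 ≥ 80: provided.
Rancher 1 (pledges 20, payoff 72): dropping to 0 → total 60, payoff 0. No gain.
Rancher 2 (pledges 60, payoff 32): dropping to 0 → total 20, payoff 0. No gain.
Rancher 3 (pledges 0, payoff 92): pledging 20 → total 100, payoff 72. No gain.

Yes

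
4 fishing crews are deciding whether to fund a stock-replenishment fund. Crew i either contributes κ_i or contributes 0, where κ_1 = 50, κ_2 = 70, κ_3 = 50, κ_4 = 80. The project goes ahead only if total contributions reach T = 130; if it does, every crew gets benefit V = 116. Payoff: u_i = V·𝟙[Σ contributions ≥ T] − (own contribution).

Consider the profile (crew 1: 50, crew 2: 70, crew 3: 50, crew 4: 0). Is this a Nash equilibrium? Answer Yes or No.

Yes

Total = 170 ≥ 130: provided.
Crew 1 (pledges 50, payoff 66): dropping to 0 → total 120, payoff 0. No gain.
Crew 2 (pledges 70, payoff 46): dropping to 0 → total 100, payoff 0. No gain.
Crew 3 (pledges 50, payoff 66): dropping to 0 → total 120, payoff 0. No gain.
Crew 4 (pledges 0, payoff 116): pledging 80 → total 250, payoff 36. No gain.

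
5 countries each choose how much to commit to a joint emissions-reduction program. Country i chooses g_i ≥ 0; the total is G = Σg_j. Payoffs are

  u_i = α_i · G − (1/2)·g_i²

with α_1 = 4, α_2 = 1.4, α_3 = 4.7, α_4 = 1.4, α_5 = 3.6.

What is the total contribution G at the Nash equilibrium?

15.1

Country i's FOC: ∂u_i/∂g_i = α_i − g_i = 0, so g_i* = α_i.
NE contributions = (4, 1.4, 4.7, 1.4, 3.6); G = 15.1.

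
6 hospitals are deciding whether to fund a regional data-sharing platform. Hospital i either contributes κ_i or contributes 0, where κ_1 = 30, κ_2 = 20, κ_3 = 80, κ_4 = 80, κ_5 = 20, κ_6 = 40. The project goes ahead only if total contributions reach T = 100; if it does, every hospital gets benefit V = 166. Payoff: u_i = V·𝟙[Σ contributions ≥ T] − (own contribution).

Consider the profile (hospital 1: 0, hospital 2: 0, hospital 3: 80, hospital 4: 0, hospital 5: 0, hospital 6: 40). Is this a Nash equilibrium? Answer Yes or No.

Total = 120 ≥ 100: provided.
Hospital 1 (pledges 0, payoff 166): pledging 30 → total 150, payoff 136. No gain.
Hospital 2 (pledges 0, payoff 166): pledging 20 → total 140, payoff 146. No gain.
Hospital 3 (pledges 80, payoff 86): dropping to 0 → total 40, payoff 0. No gain.
Hospital 4 (pledges 0, payoff 166): pledging 80 → total 200, payoff 86. No gain.
Hospital 5 (pledges 0, payoff 166): pledging 20 → total 140, payoff 146. No gain.
Hospital 6 (pledges 40, payoff 126): dropping to 0 → total 80, payoff 0. No gain.

Yes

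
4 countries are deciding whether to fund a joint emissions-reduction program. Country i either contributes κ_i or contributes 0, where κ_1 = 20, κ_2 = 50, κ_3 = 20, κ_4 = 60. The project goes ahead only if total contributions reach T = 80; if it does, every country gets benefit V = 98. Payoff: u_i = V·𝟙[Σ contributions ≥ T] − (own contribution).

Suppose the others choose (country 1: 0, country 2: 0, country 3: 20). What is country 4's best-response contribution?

60

Others' total = 20. Contributing 60 brings total to 80 ≥ 80: gain V − κ_4 = 38.
Best response: 60.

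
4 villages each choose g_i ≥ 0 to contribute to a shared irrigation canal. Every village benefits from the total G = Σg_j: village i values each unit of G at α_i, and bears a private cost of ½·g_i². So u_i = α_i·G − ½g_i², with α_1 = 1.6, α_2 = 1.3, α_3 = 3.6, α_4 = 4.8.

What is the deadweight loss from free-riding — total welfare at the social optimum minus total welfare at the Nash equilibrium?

Village i's FOC: ∂u_i/∂g_i = α_i − g_i = 0, so g_i* = α_i.
NE contributions = (1.6, 1.3, 3.6, 4.8); G = 11.3.
W^NE = (Σα)·G − ½Σα_i² = 11.3² − ½·40.25 = 107.565.
Planner sets g_i = Σα_j = 11.3 for every i, so G^SO = 4·11.3 = 45.2.
W^SO = (Σα)·G^SO − ½·4·(Σα)² = (4/2)·11.3² = 255.38.
Deadweight loss = W^SO − W^NE = 147.815.

147.815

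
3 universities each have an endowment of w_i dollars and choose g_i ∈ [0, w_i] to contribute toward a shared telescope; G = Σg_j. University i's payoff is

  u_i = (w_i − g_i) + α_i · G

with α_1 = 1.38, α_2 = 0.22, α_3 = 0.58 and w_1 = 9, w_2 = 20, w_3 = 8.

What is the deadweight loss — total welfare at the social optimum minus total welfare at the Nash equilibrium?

33.04

∂u_i/∂g_i = α_i − 1, so university i contributes w_i if α_i > 1, else 0.
α_i > 1 for i ∈ {1}; NE contributions (9, 0, 0), G = 9.
W^NE = Σw_i − G^NE + (Σα_i)·G^NE = 37 + 1.18·9 = 47.62.
Planner: ∂(Σu_j)/∂g_i = Σα_j − 1 = 1.18 > 0, so everyone contributes w_i; G^SO = 37, W^SO = 37 + 1.18·37 = 80.66.
Deadweight loss = 33.04.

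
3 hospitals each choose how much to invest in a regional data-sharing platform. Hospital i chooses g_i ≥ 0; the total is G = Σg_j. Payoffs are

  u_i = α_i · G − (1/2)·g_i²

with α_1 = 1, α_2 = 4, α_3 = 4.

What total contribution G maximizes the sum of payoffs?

Planner FOC: ∂(Σu_j)/∂g_i = (Σα_j) − g_i = 0, so g_i^SO = Σα_j = 9 for every i; G^SO = 27.

27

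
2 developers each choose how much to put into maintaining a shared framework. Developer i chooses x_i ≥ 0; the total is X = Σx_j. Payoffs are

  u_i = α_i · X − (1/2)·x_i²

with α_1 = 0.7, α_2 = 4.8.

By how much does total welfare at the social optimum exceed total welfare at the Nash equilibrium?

11.765

Developer i's FOC: ∂u_i/∂x_i = α_i − x_i = 0, so x_i* = α_i.
NE contributions = (0.7, 4.8); X = 5.5.
W^NE = (Σα)·X − ½Σα_i² = 5.5² − ½·23.53 = 18.485.
Planner sets x_i = Σα_j = 5.5 for every i, so X^SO = 2·5.5 = 11.
W^SO = (Σα)·X^SO − ½·2·(Σα)² = (2/2)·5.5² = 30.25.
Deadweight loss = W^SO − W^NE = 11.765.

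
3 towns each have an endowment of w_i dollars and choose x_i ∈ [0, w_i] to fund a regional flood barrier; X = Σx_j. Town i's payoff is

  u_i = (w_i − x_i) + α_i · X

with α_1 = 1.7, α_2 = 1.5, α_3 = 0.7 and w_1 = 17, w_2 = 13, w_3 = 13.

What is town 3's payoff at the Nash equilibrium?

34

∂u_i/∂x_i = α_i − 1, so town i contributes w_i if α_i > 1, else 0.
α_i > 1 for i ∈ {1, 2}; NE contributions (17, 13, 0), X = 30.
u_3 = (13 − 0) + 0.7·30 = 34.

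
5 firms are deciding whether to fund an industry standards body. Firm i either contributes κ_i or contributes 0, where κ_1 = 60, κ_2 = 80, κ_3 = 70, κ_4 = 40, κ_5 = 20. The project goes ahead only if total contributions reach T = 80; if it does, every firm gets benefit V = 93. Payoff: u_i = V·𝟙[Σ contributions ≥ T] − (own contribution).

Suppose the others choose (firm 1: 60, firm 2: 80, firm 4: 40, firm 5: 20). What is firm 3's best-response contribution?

Others' total = 200 ≥ 80; contributing adds cost 70 for no extra benefit.
Best response: 0.

0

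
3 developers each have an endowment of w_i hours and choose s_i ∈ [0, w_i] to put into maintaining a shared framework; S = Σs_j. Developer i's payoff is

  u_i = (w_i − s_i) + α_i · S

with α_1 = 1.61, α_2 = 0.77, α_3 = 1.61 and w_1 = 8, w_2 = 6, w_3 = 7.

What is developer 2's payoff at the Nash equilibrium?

17.55

∂u_i/∂s_i = α_i − 1, so developer i contributes w_i if α_i > 1, else 0.
α_i > 1 for i ∈ {1, 3}; NE contributions (8, 0, 7), S = 15.
u_2 = (6 − 0) + 0.77·15 = 17.55.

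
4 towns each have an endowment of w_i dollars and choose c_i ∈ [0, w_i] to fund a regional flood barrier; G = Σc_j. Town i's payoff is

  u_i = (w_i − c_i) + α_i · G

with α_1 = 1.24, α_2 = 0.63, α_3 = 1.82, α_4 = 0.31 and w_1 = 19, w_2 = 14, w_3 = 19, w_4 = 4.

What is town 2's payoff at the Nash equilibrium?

∂u_i/∂c_i = α_i − 1, so town i contributes w_i if α_i > 1, else 0.
α_i > 1 for i ∈ {1, 3}; NE contributions (19, 0, 19, 0), G = 38.
u_2 = (14 − 0) + 0.63·38 = 37.94.

37.94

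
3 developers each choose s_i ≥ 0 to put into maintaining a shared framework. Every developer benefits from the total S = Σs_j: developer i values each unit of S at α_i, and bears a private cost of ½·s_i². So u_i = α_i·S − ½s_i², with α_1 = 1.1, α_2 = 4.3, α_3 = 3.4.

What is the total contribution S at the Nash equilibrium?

8.8

Developer i's FOC: ∂u_i/∂s_i = α_i − s_i = 0, so s_i* = α_i.
NE contributions = (1.1, 4.3, 3.4); S = 8.8.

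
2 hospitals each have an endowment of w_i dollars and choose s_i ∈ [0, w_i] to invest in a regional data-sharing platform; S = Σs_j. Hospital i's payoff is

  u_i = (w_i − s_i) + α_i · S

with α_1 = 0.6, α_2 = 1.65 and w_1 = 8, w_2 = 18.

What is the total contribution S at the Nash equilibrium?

18

∂u_i/∂s_i = α_i − 1, so hospital i contributes w_i if α_i > 1, else 0.
α_i > 1 for i ∈ {2}; NE contributions (0, 18), S = 18.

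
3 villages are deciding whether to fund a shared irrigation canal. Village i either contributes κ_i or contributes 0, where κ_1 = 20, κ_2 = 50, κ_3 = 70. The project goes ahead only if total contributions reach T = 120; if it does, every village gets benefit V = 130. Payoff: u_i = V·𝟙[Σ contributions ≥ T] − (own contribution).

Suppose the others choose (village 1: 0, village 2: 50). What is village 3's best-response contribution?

70

Others' total = 50. Contributing 70 brings total to 120 ≥ 120: gain V − κ_3 = 60.
Best response: 70.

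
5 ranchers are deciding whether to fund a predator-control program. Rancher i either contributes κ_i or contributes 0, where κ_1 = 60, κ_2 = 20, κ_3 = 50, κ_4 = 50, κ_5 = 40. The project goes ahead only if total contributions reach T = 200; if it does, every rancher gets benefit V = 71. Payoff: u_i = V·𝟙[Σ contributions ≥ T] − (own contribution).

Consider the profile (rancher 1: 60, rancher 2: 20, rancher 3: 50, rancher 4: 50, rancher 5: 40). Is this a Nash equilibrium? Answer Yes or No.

Total = 220 ≥ 200: provided.
Rancher 1 (pledges 60, payoff 11): dropping to 0 → total 160, payoff 0. No gain.
Rancher 2 (pledges 20, payoff 51): dropping to 0 → total 200, payoff 71. Profitable deviation.

No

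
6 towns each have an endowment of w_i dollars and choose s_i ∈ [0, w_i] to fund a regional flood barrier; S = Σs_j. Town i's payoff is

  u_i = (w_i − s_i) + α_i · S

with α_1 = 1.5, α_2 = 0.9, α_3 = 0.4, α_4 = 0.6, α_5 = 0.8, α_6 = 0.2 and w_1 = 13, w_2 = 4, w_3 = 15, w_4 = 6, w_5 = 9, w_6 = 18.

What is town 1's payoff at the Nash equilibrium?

∂u_i/∂s_i = α_i − 1, so town i contributes w_i if α_i > 1, else 0.
α_i > 1 for i ∈ {1}; NE contributions (13, 0, 0, 0, 0, 0), S = 13.
u_1 = (13 − 13) + 1.5·13 = 19.5.

19.5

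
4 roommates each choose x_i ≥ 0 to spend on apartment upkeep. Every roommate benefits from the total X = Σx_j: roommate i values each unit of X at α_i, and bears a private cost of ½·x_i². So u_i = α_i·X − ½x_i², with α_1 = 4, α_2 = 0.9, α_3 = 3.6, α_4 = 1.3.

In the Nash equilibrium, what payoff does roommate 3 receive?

28.8

Roommate i's FOC: ∂u_i/∂x_i = α_i − x_i = 0, so x_i* = α_i.
NE contributions = (4, 0.9, 3.6, 1.3); X = 9.8.
u_3 = α_3·X − ½·(x_3)² = 3.6·9.8 − ½·3.6² = 28.8.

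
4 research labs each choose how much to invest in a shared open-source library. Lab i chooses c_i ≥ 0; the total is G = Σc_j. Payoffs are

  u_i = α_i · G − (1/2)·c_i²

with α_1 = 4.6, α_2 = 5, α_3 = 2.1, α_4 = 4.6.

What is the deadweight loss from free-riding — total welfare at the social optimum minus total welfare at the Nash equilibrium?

Lab i's FOC: ∂u_i/∂c_i = α_i − c_i = 0, so c_i* = α_i.
NE contributions = (4.6, 5, 2.1, 4.6); G = 16.3.
W^NE = (Σα)·G − ½Σα_i² = 16.3² − ½·71.73 = 229.825.
Planner sets c_i = Σα_j = 16.3 for every i, so G^SO = 4·16.3 = 65.2.
W^SO = (Σα)·G^SO − ½·4·(Σα)² = (4/2)·16.3² = 531.38.
Deadweight loss = W^SO − W^NE = 301.555.

301.555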